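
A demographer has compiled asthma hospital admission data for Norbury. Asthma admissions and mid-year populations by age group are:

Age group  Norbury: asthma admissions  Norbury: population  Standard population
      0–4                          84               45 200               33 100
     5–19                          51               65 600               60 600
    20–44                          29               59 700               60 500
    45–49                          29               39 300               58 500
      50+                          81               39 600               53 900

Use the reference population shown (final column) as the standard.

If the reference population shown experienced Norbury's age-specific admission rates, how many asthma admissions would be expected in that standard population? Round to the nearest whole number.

291

Age-specific rates per 10 000 for Norbury: 18.58, 7.77, 4.86, 7.38, 20.45.
Expected asthma admissions = Σ (standard pop × age-specific rate ÷ 10 000)
= 33 100×18.58/10 000 + 60 600×7.77/10 000 + 60 500×4.86/10 000 + 58 500×7.38/10 000 + 53 900×20.45/10 000
= 61.51 + 47.11 + 29.39 + 43.17 + 110.25 = 291.43.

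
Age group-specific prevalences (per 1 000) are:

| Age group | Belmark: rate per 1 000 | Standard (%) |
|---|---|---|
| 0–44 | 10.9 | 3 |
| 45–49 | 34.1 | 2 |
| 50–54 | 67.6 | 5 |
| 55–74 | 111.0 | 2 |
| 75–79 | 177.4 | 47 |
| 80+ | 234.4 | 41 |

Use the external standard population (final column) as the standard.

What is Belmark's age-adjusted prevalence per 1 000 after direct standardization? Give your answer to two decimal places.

Standard weights: 0.03, 0.02, 0.05, 0.02, 0.47, 0.41.
Standardized rate: 0.0300×10.9 + 0.0200×34.1 + 0.0500×67.6 + 0.0200×111.0 + 0.4700×177.4 + 0.4100×234.4 = 186.0910 per 1 000.

186.09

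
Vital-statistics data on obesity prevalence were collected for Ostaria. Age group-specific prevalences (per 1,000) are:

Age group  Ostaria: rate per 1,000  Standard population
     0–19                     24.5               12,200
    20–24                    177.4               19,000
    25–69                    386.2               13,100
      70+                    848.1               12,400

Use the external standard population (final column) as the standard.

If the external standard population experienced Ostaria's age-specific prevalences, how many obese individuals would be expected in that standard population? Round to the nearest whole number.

Expected obese individuals = Σ (standard pop × age-specific rate ÷ 1,000)
= 12,200×24.5/1,000 + 19,000×177.4/1,000 + 13,100×386.2/1,000 + 12,400×848.1/1,000
= 298.90 + 3370.60 + 5059.22 + 10516.44 = 19245.16.

19245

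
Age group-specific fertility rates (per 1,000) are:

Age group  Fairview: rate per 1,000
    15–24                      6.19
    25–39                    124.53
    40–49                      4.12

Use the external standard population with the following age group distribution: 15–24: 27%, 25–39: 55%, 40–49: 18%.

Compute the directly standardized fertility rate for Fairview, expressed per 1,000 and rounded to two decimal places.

Standard weights: 0.27, 0.55, 0.18.
Standardized rate: 0.2700×6.19 + 0.5500×124.53 + 0.1800×4.12 = 70.9044 per 1,000.

70.90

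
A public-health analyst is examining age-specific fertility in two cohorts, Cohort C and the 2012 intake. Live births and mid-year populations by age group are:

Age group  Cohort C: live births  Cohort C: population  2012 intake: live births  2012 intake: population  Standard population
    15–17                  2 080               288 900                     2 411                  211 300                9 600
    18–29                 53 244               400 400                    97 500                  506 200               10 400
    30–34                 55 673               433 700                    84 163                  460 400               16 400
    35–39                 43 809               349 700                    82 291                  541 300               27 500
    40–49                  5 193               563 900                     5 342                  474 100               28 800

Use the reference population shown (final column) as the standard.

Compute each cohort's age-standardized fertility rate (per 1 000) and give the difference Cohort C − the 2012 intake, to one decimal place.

-25.3

Age-specific rates per 1 000 for Cohort C: 7.200, 132.977, 128.368, 125.276, 9.209.
For the 2012 intake: 11.410, 192.612, 182.804, 152.025, 11.268.
Standard total = 92 700; weights = 0.1036, 0.1122, 0.1769, 0.2967, 0.3107.
Cohort C: 0.1036×7.200 + 0.1122×132.977 + 0.1769×128.368 + 0.2967×125.276 + 0.3107×9.209 = 78.3993 per 1 000.
The 2012 intake: 0.1036×11.410 + 0.1122×192.612 + 0.1769×182.804 + 0.2967×152.025 + 0.3107×11.268 = 103.7311 per 1 000.
Difference = 78.3993 − 103.7311 = -25.3318.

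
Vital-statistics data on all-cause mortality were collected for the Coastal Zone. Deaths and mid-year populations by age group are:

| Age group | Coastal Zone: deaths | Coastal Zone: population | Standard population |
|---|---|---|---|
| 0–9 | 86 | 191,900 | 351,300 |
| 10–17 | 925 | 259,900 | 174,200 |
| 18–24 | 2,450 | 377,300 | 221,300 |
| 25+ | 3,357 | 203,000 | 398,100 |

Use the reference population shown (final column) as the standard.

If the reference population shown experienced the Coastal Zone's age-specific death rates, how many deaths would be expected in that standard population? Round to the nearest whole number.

Age-specific rates per 100,000 for the Coastal Zone: 44.82, 355.91, 649.35, 1653.69.
Expected deaths = Σ (standard pop × age-specific rate ÷ 100,000)
= 351,300×44.82/100,000 + 174,200×355.91/100,000 + 221,300×649.35/100,000 + 398,100×1653.69/100,000
= 157.44 + 619.99 + 1437.01 + 6583.36 = 8797.79.

8798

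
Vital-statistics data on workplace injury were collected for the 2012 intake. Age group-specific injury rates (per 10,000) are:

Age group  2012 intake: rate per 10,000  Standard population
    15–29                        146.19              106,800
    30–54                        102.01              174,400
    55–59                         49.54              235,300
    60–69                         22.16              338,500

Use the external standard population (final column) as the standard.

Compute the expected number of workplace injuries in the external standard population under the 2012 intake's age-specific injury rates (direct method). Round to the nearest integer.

Expected workplace injuries = Σ (standard pop × age-specific rate ÷ 10,000)
= 106,800×146.19/10,000 + 174,400×102.01/10,000 + 235,300×49.54/10,000 + 338,500×22.16/10,000
= 1561.31 + 1779.05 + 1165.68 + 750.12 = 5256.16.

5256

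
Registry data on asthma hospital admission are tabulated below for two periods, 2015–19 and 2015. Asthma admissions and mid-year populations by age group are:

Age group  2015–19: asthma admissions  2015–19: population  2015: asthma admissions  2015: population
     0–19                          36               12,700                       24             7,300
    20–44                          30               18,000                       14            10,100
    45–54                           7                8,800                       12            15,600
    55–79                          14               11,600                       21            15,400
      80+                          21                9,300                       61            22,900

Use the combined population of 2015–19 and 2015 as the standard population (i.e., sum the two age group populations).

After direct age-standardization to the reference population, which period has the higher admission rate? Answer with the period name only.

2015

Age-specific rates per 10,000 for 2015–19: 28.35, 16.67, 7.95, 12.07, 22.58.
For 2015: 32.88, 13.86, 7.69, 13.64, 26.64.
Combined standard total = 131,700; weights = 0.1519, 0.2134, 0.1853, 0.2050, 0.2445.
2015–19: 0.1519×28.35 + 0.2134×16.67 + 0.1853×7.95 + 0.2050×12.07 + 0.2445×22.58 = 17.3296 per 10,000.
2015: 0.1519×32.88 + 0.2134×13.86 + 0.1853×7.69 + 0.2050×13.64 + 0.2445×26.64 = 18.6837 per 10,000.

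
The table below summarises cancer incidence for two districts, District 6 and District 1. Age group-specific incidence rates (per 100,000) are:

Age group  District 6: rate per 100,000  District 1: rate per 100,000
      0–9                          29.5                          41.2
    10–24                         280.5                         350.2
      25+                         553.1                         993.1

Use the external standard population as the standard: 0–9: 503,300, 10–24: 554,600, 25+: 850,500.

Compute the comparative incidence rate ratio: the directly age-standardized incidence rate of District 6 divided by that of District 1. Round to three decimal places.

Standard total = 1,908,400; weights = 0.2637, 0.2906, 0.4457.
District 6: 0.2637×29.5 + 0.2906×280.5 + 0.4457×553.1 = 335.7913 per 100,000.
District 1: 0.2637×41.2 + 0.2906×350.2 + 0.4457×993.1 = 555.2234 per 100,000.
Ratio = 335.7913 ÷ 555.2234 = 0.60479.

0.605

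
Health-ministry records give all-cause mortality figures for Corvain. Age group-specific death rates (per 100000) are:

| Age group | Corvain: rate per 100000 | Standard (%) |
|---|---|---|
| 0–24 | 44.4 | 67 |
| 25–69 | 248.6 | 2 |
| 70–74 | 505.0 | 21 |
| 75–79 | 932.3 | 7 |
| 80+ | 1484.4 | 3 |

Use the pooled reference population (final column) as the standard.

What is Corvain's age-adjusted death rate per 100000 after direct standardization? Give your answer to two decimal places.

250.56

Standard weights: 0.67, 0.02, 0.21, 0.07, 0.03.
Standardized rate: 0.6700×44.4 + 0.0200×248.6 + 0.2100×505.0 + 0.0700×932.3 + 0.0300×1484.4 = 250.5630 per 100000.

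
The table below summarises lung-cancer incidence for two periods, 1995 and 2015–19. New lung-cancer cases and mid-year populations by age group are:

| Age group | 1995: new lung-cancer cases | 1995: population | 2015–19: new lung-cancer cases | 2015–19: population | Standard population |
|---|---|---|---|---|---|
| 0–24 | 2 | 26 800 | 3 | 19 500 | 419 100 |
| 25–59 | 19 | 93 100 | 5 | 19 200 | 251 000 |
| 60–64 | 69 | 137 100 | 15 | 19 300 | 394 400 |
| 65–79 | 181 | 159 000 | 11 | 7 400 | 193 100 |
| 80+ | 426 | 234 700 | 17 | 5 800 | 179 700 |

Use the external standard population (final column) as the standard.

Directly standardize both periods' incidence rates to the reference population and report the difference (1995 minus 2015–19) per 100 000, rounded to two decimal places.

-29.44

Age-specific rates per 100 000 for 1995: 7.46, 20.41, 50.33, 113.84, 181.51.
For 2015–19: 15.38, 26.04, 77.72, 148.65, 293.10.
Standard total = 1 437 300; weights = 0.2916, 0.1746, 0.2744, 0.1343, 0.1250.
1995: 0.2916×7.46 + 0.1746×20.41 + 0.2744×50.33 + 0.1343×113.84 + 0.1250×181.51 = 57.5373 per 100 000.
2015–19: 0.2916×15.38 + 0.1746×26.04 + 0.2744×77.72 + 0.1343×148.65 + 0.1250×293.10 = 86.9768 per 100 000.
Difference = 57.5373 − 86.9768 = -29.4395.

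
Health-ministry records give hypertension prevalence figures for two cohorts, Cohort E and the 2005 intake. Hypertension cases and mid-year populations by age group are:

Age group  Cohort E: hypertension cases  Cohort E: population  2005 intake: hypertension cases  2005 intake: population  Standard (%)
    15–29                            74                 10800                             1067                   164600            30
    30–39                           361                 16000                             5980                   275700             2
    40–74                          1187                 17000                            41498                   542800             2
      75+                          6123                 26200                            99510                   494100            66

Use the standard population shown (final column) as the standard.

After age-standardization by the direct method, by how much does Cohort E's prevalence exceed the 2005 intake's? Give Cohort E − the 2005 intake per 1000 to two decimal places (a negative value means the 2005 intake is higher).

Age-specific rates per 1000 for Cohort E: 6.852, 22.562, 69.824, 233.702.
For the 2005 intake: 6.482, 21.690, 76.452, 201.396.
Standard weights: 0.30, 0.02, 0.02, 0.66.
Cohort E: 0.3000×6.852 + 0.0200×22.562 + 0.0200×69.824 + 0.6600×233.702 = 158.1468 per 1000.
The 2005 intake: 0.3000×6.482 + 0.0200×21.690 + 0.0200×76.452 + 0.6600×201.396 = 136.8292 per 1000.
Difference = 158.1468 − 136.8292 = 21.3176.

21.32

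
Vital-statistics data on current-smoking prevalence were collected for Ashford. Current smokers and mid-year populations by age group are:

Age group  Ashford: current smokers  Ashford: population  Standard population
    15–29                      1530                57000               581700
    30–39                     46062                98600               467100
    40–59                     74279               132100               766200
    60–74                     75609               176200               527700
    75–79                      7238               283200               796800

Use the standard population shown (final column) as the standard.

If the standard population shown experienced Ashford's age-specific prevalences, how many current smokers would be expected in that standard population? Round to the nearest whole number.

911459

Age-specific rates per 1000 for Ashford: 26.842, 467.160, 562.294, 429.109, 25.558.
Expected current smokers = Σ (standard pop × age-specific rate ÷ 1000)
= 581700×26.842/1000 + 467100×467.160/1000 + 766200×562.294/1000 + 527700×429.109/1000 + 796800×25.558/1000
= 15614.05 + 218210.55 + 430829.45 + 226440.80 + 20364.54 = 911459.39.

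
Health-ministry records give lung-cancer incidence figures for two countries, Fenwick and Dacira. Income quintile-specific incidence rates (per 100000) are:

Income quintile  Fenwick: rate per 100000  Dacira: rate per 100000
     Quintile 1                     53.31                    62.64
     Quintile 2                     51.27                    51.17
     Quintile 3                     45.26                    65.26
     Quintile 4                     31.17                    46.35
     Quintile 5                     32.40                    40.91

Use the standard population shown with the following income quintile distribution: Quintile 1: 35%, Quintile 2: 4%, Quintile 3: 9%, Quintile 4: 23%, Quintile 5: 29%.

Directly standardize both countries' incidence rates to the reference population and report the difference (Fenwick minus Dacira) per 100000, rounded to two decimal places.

-11.02

Standard weights: 0.35, 0.04, 0.09, 0.23, 0.29.
Fenwick: 0.3500×53.31 + 0.0400×51.27 + 0.0900×45.26 + 0.2300×31.17 + 0.2900×32.40 = 41.3478 per 100000.
Dacira: 0.3500×62.64 + 0.0400×51.17 + 0.0900×65.26 + 0.2300×46.35 + 0.2900×40.91 = 52.3686 per 100000.
Difference = 41.3478 − 52.3686 = -11.0208.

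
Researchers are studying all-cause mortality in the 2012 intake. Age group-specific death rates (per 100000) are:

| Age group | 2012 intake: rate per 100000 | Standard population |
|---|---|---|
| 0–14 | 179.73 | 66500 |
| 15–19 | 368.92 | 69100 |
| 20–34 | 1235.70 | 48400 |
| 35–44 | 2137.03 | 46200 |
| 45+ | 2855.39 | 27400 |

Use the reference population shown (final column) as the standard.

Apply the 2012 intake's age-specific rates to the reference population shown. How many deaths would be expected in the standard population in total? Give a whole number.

2742

Expected deaths = Σ (standard pop × age-specific rate ÷ 100000)
= 66500×179.73/100000 + 69100×368.92/100000 + 48400×1235.70/100000 + 46200×2137.03/100000 + 27400×2855.39/100000
= 119.52 + 254.92 + 598.08 + 987.31 + 782.38 = 2742.21.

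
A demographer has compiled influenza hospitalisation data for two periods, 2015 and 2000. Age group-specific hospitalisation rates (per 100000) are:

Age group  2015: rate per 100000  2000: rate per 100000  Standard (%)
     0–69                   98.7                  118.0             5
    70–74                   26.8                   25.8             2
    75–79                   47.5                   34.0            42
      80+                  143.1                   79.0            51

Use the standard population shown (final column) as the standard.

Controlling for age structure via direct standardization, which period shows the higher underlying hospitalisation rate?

Standard weights: 0.05, 0.02, 0.42, 0.51.
2015: 0.0500×98.7 + 0.0200×26.8 + 0.4200×47.5 + 0.5100×143.1 = 98.4020 per 100000.
2000: 0.0500×118.0 + 0.0200×25.8 + 0.4200×34.0 + 0.5100×79.0 = 60.9860 per 100000.

2015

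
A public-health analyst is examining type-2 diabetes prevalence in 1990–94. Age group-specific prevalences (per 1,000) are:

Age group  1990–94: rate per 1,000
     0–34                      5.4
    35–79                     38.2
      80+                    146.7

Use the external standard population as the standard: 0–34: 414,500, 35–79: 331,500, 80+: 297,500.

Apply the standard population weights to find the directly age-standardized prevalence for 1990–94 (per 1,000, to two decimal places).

56.10

Standard total = 1,043,500; weights = 0.3972, 0.3177, 0.2851.
Standardized rate: 0.3972×5.4 + 0.3177×38.2 + 0.2851×146.7 = 56.1043 per 1,000.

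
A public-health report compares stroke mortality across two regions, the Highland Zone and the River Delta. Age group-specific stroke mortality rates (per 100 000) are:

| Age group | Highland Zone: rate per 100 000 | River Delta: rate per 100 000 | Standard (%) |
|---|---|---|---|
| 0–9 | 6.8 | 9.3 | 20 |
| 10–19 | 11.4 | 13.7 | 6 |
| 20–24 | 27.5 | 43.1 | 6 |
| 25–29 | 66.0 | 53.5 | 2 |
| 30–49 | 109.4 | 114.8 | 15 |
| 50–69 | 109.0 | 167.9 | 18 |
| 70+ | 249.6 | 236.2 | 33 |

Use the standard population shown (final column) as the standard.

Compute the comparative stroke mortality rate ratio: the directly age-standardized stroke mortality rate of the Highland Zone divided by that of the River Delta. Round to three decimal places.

0.937

Standard weights: 0.20, 0.06, 0.06, 0.02, 0.15, 0.18, 0.33.
The Highland Zone: 0.2000×6.8 + 0.0600×11.4 + 0.0600×27.5 + 0.0200×66.0 + 0.1500×109.4 + 0.1800×109.0 + 0.3300×249.6 = 123.4120 per 100 000.
The River Delta: 0.2000×9.3 + 0.0600×13.7 + 0.0600×43.1 + 0.0200×53.5 + 0.1500×114.8 + 0.1800×167.9 + 0.3300×236.2 = 131.7260 per 100 000.
Ratio = 123.4120 ÷ 131.7260 = 0.93688.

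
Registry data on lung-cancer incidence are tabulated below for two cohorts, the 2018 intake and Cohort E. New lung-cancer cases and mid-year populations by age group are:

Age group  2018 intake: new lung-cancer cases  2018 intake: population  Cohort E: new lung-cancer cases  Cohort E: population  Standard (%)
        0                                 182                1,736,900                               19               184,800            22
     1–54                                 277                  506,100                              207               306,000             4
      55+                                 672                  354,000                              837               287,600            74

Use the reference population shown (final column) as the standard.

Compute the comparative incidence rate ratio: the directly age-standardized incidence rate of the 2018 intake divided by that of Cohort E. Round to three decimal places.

Age-specific rates per 100,000 for the 2018 intake: 10.48, 54.73, 189.83.
For Cohort E: 10.28, 67.65, 291.03.
Standard weights: 0.22, 0.04, 0.74.
The 2018 intake: 0.2200×10.48 + 0.0400×54.73 + 0.7400×189.83 = 144.9691 per 100,000.
Cohort E: 0.2200×10.28 + 0.0400×67.65 + 0.7400×291.03 = 220.3294 per 100,000.
Ratio = 144.9691 ÷ 220.3294 = 0.65797.

0.658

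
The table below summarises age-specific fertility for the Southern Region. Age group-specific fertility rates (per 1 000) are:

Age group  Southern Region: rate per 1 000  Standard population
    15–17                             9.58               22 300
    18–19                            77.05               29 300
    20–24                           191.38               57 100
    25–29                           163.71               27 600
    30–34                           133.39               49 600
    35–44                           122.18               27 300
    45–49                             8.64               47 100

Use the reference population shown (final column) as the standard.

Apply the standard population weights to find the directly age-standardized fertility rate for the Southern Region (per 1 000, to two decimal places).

108.63

Standard total = 260 300; weights = 0.0857, 0.1126, 0.2194, 0.1060, 0.1905, 0.1049, 0.1809.
Standardized rate: 0.0857×9.58 + 0.1126×77.05 + 0.2194×191.38 + 0.1060×163.71 + 0.1905×133.39 + 0.1049×122.18 + 0.1809×8.64 = 108.6285 per 1 000.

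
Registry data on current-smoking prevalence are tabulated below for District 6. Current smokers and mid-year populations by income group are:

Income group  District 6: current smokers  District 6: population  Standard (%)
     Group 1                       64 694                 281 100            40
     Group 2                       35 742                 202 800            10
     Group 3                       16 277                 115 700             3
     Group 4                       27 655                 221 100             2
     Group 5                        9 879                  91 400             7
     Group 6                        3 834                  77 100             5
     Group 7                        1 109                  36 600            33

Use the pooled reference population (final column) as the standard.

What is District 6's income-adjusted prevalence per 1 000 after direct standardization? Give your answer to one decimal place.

136.5

Income-specific rates per 1 000 for District 6: 230.146, 176.243, 140.683, 125.079, 108.085, 49.728, 30.301.
Standard weights: 0.40, 0.10, 0.03, 0.02, 0.07, 0.05, 0.33.
Standardized rate: 0.4000×230.146 + 0.1000×176.243 + 0.0300×140.683 + 0.0200×125.079 + 0.0700×108.085 + 0.0500×49.728 + 0.3300×30.301 = 136.4562 per 1 000.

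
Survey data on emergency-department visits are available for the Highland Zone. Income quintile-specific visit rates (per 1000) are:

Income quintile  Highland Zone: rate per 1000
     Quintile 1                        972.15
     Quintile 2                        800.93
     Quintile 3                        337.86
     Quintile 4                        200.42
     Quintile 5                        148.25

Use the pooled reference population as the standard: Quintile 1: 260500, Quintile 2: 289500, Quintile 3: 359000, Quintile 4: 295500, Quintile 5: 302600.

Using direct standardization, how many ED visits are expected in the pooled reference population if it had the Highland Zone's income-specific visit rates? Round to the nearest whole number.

710491

Expected ED visits = Σ (standard pop × income-specific rate ÷ 1000)
= 260500×972.15/1000 + 289500×800.93/1000 + 359000×337.86/1000 + 295500×200.42/1000 + 302600×148.25/1000
= 253245.08 + 231869.23 + 121291.74 + 59224.11 + 44860.45 = 710490.61.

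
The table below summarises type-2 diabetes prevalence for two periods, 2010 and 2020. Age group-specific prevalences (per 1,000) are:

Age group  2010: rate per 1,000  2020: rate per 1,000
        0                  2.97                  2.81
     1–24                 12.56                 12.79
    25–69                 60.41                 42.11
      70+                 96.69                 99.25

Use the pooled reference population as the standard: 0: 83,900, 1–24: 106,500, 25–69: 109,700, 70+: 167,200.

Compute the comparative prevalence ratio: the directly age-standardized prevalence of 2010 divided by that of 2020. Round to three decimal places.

1.069

Standard total = 467,300; weights = 0.1795, 0.2279, 0.2348, 0.3578.
2010: 0.1795×2.97 + 0.2279×12.56 + 0.2348×60.41 + 0.3578×96.69 = 52.1728 per 1,000.
2020: 0.1795×2.81 + 0.2279×12.79 + 0.2348×42.11 + 0.3578×99.25 = 48.8165 per 1,000.
Ratio = 52.1728 ÷ 48.8165 = 1.06875.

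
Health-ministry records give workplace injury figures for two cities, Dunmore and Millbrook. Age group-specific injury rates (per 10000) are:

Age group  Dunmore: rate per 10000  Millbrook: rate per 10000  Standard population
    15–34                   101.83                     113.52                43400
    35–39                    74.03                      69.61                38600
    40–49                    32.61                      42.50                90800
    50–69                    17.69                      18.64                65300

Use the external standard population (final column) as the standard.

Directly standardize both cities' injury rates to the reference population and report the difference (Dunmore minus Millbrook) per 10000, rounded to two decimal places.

-5.45

Standard total = 238100; weights = 0.1823, 0.1621, 0.3814, 0.2743.
Dunmore: 0.1823×101.83 + 0.1621×74.03 + 0.3814×32.61 + 0.2743×17.69 = 47.8502 per 10000.
Millbrook: 0.1823×113.52 + 0.1621×69.61 + 0.3814×42.50 + 0.2743×18.64 = 53.2965 per 10000.
Difference = 47.8502 − 53.2965 = -5.4464.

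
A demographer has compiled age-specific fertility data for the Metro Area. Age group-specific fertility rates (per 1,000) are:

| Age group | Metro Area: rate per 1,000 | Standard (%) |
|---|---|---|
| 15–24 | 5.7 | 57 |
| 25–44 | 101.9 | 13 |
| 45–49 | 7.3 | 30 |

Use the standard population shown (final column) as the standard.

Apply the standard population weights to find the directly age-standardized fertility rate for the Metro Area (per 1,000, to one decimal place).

Standard weights: 0.57, 0.13, 0.30.
Standardized rate: 0.5700×5.7 + 0.1300×101.9 + 0.3000×7.3 = 18.6860 per 1,000.

18.7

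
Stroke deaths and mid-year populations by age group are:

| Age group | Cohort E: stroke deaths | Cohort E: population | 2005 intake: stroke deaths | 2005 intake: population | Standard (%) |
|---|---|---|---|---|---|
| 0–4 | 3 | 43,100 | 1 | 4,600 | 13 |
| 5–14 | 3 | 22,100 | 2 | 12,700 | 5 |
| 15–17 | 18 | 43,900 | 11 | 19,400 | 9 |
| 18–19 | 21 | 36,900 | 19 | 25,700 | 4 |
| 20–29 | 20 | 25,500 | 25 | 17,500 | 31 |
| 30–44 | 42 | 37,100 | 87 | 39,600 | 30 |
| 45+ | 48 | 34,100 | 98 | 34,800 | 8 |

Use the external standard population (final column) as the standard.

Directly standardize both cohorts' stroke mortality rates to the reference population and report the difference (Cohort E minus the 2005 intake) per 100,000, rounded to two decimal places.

-67.31

Age-specific rates per 100,000 for Cohort E: 6.96, 13.57, 41.00, 56.91, 78.43, 113.21, 140.76.
For the 2005 intake: 21.74, 15.75, 56.70, 73.93, 142.86, 219.70, 281.61.
Standard weights: 0.13, 0.05, 0.09, 0.04, 0.31, 0.30, 0.08.
Cohort E: 0.1300×6.96 + 0.0500×13.57 + 0.0900×41.00 + 0.0400×56.91 + 0.3100×78.43 + 0.3000×113.21 + 0.0800×140.76 = 77.0872 per 100,000.
The 2005 intake: 0.1300×21.74 + 0.0500×15.75 + 0.0900×56.70 + 0.0400×73.93 + 0.3100×142.86 + 0.3000×219.70 + 0.0800×281.61 = 144.3973 per 100,000.
Difference = 77.0872 − 144.3973 = -67.3101.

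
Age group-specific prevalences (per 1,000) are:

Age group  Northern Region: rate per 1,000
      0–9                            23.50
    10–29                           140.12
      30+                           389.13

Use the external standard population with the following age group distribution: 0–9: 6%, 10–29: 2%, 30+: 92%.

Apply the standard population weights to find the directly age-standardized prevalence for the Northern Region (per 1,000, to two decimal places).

362.21

Standard weights: 0.06, 0.02, 0.92.
Standardized rate: 0.0600×23.50 + 0.0200×140.12 + 0.9200×389.13 = 362.2120 per 1,000.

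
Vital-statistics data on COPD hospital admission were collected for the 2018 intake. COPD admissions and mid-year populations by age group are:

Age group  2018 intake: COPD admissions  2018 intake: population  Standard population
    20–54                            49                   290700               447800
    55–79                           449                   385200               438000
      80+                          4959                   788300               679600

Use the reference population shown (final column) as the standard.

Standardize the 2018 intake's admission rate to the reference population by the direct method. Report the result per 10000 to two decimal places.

31.05

Age-specific rates per 10000 for the 2018 intake: 1.69, 11.66, 62.91.
Standard total = 1565400; weights = 0.2861, 0.2798, 0.4341.
Standardized rate: 0.2861×1.69 + 0.2798×11.66 + 0.4341×62.91 = 31.0542 per 10000.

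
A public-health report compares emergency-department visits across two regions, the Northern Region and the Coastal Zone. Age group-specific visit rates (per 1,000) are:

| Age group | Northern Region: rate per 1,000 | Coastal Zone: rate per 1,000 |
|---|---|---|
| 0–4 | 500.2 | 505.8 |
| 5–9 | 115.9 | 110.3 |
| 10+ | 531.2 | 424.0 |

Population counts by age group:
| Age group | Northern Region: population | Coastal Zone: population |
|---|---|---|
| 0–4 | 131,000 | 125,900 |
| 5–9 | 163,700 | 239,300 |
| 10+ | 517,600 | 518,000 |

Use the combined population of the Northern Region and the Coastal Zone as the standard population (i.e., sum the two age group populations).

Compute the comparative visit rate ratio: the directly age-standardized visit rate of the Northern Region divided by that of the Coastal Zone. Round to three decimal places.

Combined standard total = 1,695,500; weights = 0.1515, 0.2377, 0.6108.
The Northern Region: 0.1515×500.2 + 0.2377×115.9 + 0.6108×531.2 = 427.7911 per 1,000.
The Coastal Zone: 0.1515×505.8 + 0.2377×110.3 + 0.6108×424.0 = 361.8315 per 1,000.
Ratio = 427.7911 ÷ 361.8315 = 1.18229.

1.182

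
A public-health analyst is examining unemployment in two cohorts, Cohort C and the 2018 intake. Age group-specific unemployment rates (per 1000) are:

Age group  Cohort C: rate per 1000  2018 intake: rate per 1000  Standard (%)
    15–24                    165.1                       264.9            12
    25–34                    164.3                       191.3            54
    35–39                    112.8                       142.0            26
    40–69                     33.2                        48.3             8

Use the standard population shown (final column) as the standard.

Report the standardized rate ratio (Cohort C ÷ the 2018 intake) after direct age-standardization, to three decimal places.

Standard weights: 0.12, 0.54, 0.26, 0.08.
Cohort C: 0.1200×165.1 + 0.5400×164.3 + 0.2600×112.8 + 0.0800×33.2 = 140.5180 per 1000.
The 2018 intake: 0.1200×264.9 + 0.5400×191.3 + 0.2600×142.0 + 0.0800×48.3 = 175.8740 per 1000.
Ratio = 140.5180 ÷ 175.8740 = 0.79897.

0.799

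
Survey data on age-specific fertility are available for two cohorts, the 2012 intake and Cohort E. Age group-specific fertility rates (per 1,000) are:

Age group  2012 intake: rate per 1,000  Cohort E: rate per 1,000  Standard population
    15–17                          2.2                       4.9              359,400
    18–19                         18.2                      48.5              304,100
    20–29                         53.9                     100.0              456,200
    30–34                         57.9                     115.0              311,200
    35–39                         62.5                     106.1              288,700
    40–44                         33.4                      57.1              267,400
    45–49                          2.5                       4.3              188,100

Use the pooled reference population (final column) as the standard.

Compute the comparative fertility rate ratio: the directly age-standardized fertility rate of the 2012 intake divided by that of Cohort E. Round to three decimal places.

Standard total = 2,175,100; weights = 0.1652, 0.1398, 0.2097, 0.1431, 0.1327, 0.1229, 0.0865.
The 2012 intake: 0.1652×2.2 + 0.1398×18.2 + 0.2097×53.9 + 0.1431×57.9 + 0.1327×62.5 + 0.1229×33.4 + 0.0865×2.5 = 35.1148 per 1,000.
Cohort E: 0.1652×4.9 + 0.1398×48.5 + 0.2097×100.0 + 0.1431×115.0 + 0.1327×106.1 + 0.1229×57.1 + 0.0865×4.3 = 66.4918 per 1,000.
Ratio = 35.1148 ÷ 66.4918 = 0.52811.

0.528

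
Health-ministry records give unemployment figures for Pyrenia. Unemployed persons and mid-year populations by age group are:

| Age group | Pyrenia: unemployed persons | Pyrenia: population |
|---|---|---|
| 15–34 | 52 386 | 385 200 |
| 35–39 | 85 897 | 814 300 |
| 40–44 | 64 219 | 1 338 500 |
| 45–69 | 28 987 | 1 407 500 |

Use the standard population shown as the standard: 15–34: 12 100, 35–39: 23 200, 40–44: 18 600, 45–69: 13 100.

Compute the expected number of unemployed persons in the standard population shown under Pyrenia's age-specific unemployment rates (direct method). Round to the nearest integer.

Age-specific rates per 1 000 for Pyrenia: 135.997, 105.486, 47.978, 20.595.
Expected unemployed persons = Σ (standard pop × age-specific rate ÷ 1 000)
= 12 100×135.997/1 000 + 23 200×105.486/1 000 + 18 600×47.978/1 000 + 13 100×20.595/1 000
= 1645.56 + 2447.27 + 892.40 + 269.79 = 5255.02.

5255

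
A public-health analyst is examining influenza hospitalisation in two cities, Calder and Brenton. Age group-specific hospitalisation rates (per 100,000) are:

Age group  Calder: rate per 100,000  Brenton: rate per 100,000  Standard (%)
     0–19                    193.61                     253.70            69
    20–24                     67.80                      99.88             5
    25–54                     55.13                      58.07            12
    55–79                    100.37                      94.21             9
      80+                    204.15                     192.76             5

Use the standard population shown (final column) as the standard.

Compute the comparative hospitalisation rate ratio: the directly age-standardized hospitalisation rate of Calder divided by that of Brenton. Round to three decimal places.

Standard weights: 0.69, 0.05, 0.12, 0.09, 0.05.
Calder: 0.6900×193.61 + 0.0500×67.80 + 0.1200×55.13 + 0.0900×100.37 + 0.0500×204.15 = 162.8373 per 100,000.
Brenton: 0.6900×253.70 + 0.0500×99.88 + 0.1200×58.07 + 0.0900×94.21 + 0.0500×192.76 = 205.1323 per 100,000.
Ratio = 162.8373 ÷ 205.1323 = 0.79382.

0.794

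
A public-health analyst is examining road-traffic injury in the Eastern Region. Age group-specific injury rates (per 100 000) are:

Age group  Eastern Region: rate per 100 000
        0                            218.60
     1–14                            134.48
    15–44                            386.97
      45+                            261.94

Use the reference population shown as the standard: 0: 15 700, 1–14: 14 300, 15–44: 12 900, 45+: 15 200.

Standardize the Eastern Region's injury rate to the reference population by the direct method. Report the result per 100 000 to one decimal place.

Standard total = 58 100; weights = 0.2702, 0.2461, 0.2220, 0.2616.
Standardized rate: 0.2702×218.60 + 0.2461×134.48 + 0.2220×386.97 + 0.2616×261.94 = 246.6176 per 100 000.

246.6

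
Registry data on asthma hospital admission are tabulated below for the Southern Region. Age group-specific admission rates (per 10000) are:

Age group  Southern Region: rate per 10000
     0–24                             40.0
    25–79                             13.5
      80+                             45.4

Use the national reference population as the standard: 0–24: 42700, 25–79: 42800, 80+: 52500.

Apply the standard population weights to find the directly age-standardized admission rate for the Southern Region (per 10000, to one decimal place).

33.8

Standard total = 138000; weights = 0.3094, 0.3101, 0.3804.
Standardized rate: 0.3094×40.0 + 0.3101×13.5 + 0.3804×45.4 = 33.8355 per 10000.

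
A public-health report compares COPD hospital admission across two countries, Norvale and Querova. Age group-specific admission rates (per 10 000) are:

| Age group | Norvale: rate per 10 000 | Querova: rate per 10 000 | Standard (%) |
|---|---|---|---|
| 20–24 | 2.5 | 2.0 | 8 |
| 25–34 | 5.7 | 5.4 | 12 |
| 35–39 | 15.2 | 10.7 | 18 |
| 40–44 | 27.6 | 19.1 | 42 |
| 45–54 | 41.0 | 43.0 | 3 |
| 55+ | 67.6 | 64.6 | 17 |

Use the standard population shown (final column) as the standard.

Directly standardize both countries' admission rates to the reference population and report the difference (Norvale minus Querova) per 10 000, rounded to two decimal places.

4.91

Standard weights: 0.08, 0.12, 0.18, 0.42, 0.03, 0.17.
Norvale: 0.0800×2.5 + 0.1200×5.7 + 0.1800×15.2 + 0.4200×27.6 + 0.0300×41.0 + 0.1700×67.6 = 27.9340 per 10 000.
Querova: 0.0800×2.0 + 0.1200×5.4 + 0.1800×10.7 + 0.4200×19.1 + 0.0300×43.0 + 0.1700×64.6 = 23.0280 per 10 000.
Difference = 27.9340 − 23.0280 = 4.9060.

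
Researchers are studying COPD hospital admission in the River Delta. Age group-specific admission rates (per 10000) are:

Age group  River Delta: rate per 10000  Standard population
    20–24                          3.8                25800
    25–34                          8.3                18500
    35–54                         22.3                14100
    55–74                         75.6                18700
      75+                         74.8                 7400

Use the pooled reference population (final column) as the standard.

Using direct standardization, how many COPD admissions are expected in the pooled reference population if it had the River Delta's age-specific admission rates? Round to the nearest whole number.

Expected COPD admissions = Σ (standard pop × age-specific rate ÷ 10000)
= 25800×3.8/10000 + 18500×8.3/10000 + 14100×22.3/10000 + 18700×75.6/10000 + 7400×74.8/10000
= 9.80 + 15.36 + 31.44 + 141.37 + 55.35 = 253.33.

253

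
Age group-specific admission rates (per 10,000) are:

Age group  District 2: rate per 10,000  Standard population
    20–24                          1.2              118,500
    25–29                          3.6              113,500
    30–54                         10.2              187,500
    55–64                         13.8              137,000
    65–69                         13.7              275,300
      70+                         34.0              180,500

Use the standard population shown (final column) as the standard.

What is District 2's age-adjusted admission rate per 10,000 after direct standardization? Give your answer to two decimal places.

14.09

Standard total = 1,012,300; weights = 0.1171, 0.1121, 0.1852, 0.1353, 0.2720, 0.1783.
Standardized rate: 0.1171×1.2 + 0.1121×3.6 + 0.1852×10.2 + 0.1353×13.8 + 0.2720×13.7 + 0.1783×34.0 = 14.0892 per 10,000.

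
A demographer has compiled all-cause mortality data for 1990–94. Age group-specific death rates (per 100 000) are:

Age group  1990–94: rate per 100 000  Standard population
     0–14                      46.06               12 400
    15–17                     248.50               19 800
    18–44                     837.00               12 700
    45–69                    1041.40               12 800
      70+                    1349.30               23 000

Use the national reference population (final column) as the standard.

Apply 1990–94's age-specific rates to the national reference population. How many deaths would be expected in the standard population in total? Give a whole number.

Expected deaths = Σ (standard pop × age-specific rate ÷ 100 000)
= 12 400×46.06/100 000 + 19 800×248.50/100 000 + 12 700×837.00/100 000 + 12 800×1041.40/100 000 + 23 000×1349.30/100 000
= 5.71 + 49.20 + 106.30 + 133.30 + 310.34 = 604.85.

605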